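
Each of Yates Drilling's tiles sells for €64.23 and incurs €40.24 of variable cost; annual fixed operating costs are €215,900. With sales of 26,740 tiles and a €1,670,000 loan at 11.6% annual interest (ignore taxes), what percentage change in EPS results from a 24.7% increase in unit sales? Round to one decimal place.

+68.3%

At 26,740 units, contribution = 26,740 × €23.99 = €641,492.60.
Operating income = contribution − fixed costs = €641,492.60 − €215,900 = €425,592.60.
Interest = €193,720.00, so EBIT − I = €231,872.60.
Degree of combined leverage = contribution ÷ (EBIT − I) = €641,492.60 ÷ €231,872.60 = 2.7666.
EPS therefore changes by 2.7666 × (+24.7%) = +68.3%.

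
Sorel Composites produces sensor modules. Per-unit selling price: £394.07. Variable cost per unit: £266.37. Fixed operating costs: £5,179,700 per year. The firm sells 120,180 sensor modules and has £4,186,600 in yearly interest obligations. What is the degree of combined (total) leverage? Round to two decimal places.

At 120,180 units, contribution = 120,180 × £127.70 = £15,346,986.00.
Subtracting fixed costs: EBIT = £15,346,986.00 − £5,179,700 = £10,167,286.00. Interest = £4,186,600.00, so EBIT − I = £5,980,686.00.
DCL = contribution ÷ (EBIT − I) = £15,346,986.00 ÷ £5,980,686.00 = 2.5661.

2.57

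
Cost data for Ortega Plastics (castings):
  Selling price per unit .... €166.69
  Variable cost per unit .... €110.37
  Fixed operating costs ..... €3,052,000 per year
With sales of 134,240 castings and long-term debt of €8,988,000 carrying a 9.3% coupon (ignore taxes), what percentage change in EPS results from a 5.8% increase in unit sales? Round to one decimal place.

+11.9%

At 134,240 units, contribution = 134,240 × €56.32 = €7,560,396.80.
Operating income = contribution − fixed costs = €7,560,396.80 − €3,052,000 = €4,508,396.80.
After interest of €835,884.00, pre-tax earnings = €3,672,512.80.
DCL = total CM / (EBIT − I) = €7,560,396.80 / €3,672,512.80 = 2.0586.
%ΔEPS = DCL × %ΔSales = 2.0586 × +5.8% = +11.9%.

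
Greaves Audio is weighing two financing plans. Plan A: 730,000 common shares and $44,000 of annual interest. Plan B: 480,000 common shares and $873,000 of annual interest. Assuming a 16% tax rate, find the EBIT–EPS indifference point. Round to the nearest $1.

$2,464,680

At indifference, (EBIT − 44,000)(1 − t)/730,000 = (EBIT − 873,000)(1 − t)/480,000.
Cancelling (1 − t) and cross-multiplying: 480,000·(EBIT − 44,000) = 730,000·(EBIT − 873,000).
Solving, EBIT = (873,000·730,000 − 44,000·480,000) / (730,000 − 480,000) = 616,170,000,000 / 250,000 = 2,464,680.00.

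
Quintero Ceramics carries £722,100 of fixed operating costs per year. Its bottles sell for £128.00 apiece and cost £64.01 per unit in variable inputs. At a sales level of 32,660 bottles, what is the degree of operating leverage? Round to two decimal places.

Total contribution margin = 32,660 × £63.99 = £2,089,913.40.
Subtracting fixed costs: EBIT = £2,089,913.40 − £722,100 = £1,367,813.40.
DOL = contribution ÷ EBIT = £2,089,913.40 ÷ £1,367,813.40 = 1.5279.

1.53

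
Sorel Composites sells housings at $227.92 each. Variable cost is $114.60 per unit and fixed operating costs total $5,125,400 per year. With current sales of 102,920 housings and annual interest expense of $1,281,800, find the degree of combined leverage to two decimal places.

2.22

Total contribution margin = 102,920 × $113.32 = $11,662,894.40.
Subtracting fixed costs: EBIT = $11,662,894.40 − $5,125,400 = $6,537,494.40. Interest = $1,281,800.00, so EBIT − I = $5,255,694.40.
DCL = contribution ÷ (EBIT − I) = $11,662,894.40 ÷ $5,255,694.40 = 2.2191.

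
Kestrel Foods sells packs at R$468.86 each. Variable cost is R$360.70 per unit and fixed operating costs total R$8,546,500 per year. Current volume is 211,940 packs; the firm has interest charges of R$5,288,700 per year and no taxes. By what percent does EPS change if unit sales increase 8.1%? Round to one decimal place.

+20.4%

At 211,940 units, contribution = 211,940 × R$108.16 = R$22,923,430.40.
EBIT = R$22,923,430.40 − R$8,546,500 = R$14,376,930.40.
After interest of R$5,288,700.00, pre-tax earnings = R$9,088,230.40.
Degree of combined leverage = contribution ÷ (EBIT − I) = R$22,923,430.40 ÷ R$9,088,230.40 = 2.5223.
%ΔEPS = DCL × %ΔSales = 2.5223 × +8.1% = +20.4%.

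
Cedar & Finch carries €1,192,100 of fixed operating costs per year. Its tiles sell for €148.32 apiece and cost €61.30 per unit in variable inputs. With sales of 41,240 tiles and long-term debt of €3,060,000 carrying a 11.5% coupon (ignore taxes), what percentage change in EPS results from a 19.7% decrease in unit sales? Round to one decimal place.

Total contribution margin = 41,240 × €87.02 = €3,588,704.80.
Operating income = contribution − fixed costs = €3,588,704.80 − €1,192,100 = €2,396,604.80.
Interest = €351,900.00, so EBIT − I = €2,044,704.80.
Degree of combined leverage = contribution ÷ (EBIT − I) = €3,588,704.80 ÷ €2,044,704.80 = 1.7551.
%ΔEPS = DCL × %ΔSales = 1.7551 × -19.7% = -34.6%.

-34.6%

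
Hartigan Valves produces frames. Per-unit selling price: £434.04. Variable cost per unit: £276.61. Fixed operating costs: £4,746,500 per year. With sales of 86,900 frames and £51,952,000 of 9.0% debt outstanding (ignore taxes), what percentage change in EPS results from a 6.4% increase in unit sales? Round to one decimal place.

At 86,900 units, contribution = 86,900 × £157.43 = £13,680,667.00.
Operating income = contribution − fixed costs = £13,680,667.00 − £4,746,500 = £8,934,167.00.
Interest = £4,675,680.00, so EBIT − I = £4,258,487.00.
DCL = total CM / (EBIT − I) = £13,680,667.00 / £4,258,487.00 = 3.2126.
EPS therefore changes by 3.2126 × (+6.4%) = +20.6%.

+20.6%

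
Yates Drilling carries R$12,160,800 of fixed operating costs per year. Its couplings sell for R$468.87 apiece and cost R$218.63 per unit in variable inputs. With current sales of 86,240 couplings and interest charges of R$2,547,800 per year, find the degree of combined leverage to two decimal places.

3.14

Total contribution margin = 86,240 × R$250.24 = R$21,580,697.60.
Operating income = contribution − fixed costs = R$21,580,697.60 − R$12,160,800 = R$9,419,897.60. Interest = R$2,547,800.00, so EBIT − I = R$6,872,097.60.
Degree of total leverage = total CM / (EBIT − interest) = R$21,580,697.60 / R$6,872,097.60 = 3.1403.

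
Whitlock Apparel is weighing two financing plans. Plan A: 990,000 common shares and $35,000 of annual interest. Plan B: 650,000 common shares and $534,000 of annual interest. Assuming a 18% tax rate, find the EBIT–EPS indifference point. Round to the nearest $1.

$1,487,971

Set EPS_A = EPS_B: (EBIT − $35,000)(1 − 0.18) ÷ 990,000 = (EBIT − $534,000)(1 − 0.18) ÷ 650,000.
The (1 − t) factor cancels: (EBIT − 35,000) × 650,000 = (EBIT − 534,000) × 990,000.
Solving, EBIT = (534,000·990,000 − 35,000·650,000) / (990,000 − 650,000) = 505,910,000,000 / 340,000 = 1,487,970.59.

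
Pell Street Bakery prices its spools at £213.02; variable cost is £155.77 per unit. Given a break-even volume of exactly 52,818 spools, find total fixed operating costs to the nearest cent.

£3,023,830.50

Contribution margin per unit = £213.02 − £155.77 = £57.25.
Since BE = FC / CM, FC = 52,818 × £57.25 = £3,023,830.50.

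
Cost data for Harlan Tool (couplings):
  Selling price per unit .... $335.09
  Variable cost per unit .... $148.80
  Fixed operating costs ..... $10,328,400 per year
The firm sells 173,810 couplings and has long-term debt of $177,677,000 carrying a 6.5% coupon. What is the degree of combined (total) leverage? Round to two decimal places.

At 173,810 units, contribution = 173,810 × $186.29 = $32,379,064.90.
EBIT = $32,379,064.90 − $10,328,400 = $22,050,664.90. Interest = $11,549,005.00, so EBIT − I = $10,501,659.90.
Degree of total leverage = total CM / (EBIT − interest) = $32,379,064.90 / $10,501,659.90 = 3.0832.

3.08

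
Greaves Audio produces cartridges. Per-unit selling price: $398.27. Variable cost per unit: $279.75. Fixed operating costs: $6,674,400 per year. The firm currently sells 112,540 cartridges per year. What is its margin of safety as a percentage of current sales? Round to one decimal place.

50.0%

Each unit contributes $398.27 − $279.75 = $118.52. Break-even units = $6,674,400 ÷ $118.52 = 56,314.55; break-even revenue = 56,314.55 × $398.27 = $22,428,394.26.
Current sales = 112,540 × $398.27 = $44,821,305.80.
Margin of safety = ($44,821,305.80 − $22,428,394.26) ÷ $44,821,305.80 = 50.0%.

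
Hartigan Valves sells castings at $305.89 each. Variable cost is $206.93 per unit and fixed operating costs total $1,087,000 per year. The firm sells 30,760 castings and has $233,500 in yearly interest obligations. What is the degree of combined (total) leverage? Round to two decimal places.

1.77

Total contribution margin = 30,760 × $98.96 = $3,044,009.60.
EBIT = $3,044,009.60 − $1,087,000 = $1,957,009.60. Interest = $233,500.00.
DOL = $3,044,009.60 ÷ $1,957,009.60 = 1.5554; DFL = $1,957,009.60 ÷ $1,723,509.60 = 1.1355.
DCL = DOL × DFL = 1.5554 × 1.1355 = 1.7662.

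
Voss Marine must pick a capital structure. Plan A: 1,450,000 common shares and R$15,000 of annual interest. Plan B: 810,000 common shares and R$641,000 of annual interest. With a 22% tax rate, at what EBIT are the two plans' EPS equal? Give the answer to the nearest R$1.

R$1,433,281

Set EPS_A = EPS_B: (EBIT − R$15,000)(1 − 0.22) ÷ 1,450,000 = (EBIT − R$641,000)(1 − 0.22) ÷ 810,000.
Cancelling (1 − t) and cross-multiplying: 810,000·(EBIT − 15,000) = 1,450,000·(EBIT − 641,000).
EBIT × (1,450,000 − 810,000) = 641,000 × 1,450,000 − 15,000 × 810,000 = 917,300,000,000, so EBIT = 917,300,000,000 ÷ 640,000 = 1,433,281.25.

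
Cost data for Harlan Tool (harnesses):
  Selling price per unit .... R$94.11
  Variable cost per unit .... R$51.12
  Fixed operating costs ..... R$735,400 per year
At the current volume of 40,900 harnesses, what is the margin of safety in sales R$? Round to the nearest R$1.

R$2,239,225

Unit CM = price − variable cost = R$94.11 − R$51.12 = R$42.99. Break-even units = R$735,400 ÷ R$42.99 = 17,106.30; break-even revenue = 17,106.30 × R$94.11 = R$1,609,874.25.
Current sales = 40,900 × R$94.11 = R$3,849,099.00.
Margin of safety = R$3,849,099.00 − R$1,609,874.25 = R$2,239,225.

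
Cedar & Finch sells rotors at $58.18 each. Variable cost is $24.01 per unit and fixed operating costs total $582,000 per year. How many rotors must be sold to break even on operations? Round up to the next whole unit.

Each unit contributes $58.18 − $24.01 = $34.17.
Break-even Q = $582,000 / $34.17 = 17,032.48 → 17,033 rotors.

17,033 rotors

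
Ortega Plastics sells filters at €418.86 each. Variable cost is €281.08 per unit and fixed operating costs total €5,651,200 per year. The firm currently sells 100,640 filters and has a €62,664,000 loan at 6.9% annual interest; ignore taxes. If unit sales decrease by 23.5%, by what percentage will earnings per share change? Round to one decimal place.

-83.7%

At 100,640 units, contribution = 100,640 × €137.78 = €13,866,179.20.
Operating income = contribution − fixed costs = €13,866,179.20 − €5,651,200 = €8,214,979.20.
Interest = €4,323,816.00, so EBIT − I = €3,891,163.20.
Degree of combined leverage = contribution ÷ (EBIT − I) = €13,866,179.20 ÷ €3,891,163.20 = 3.5635.
EPS therefore changes by 3.5635 × (-23.5%) = -83.7%.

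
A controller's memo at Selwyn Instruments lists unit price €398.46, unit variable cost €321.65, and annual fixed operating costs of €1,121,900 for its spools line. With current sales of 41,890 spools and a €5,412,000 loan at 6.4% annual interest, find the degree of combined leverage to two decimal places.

1.84

Contribution at this volume is 41,890 × €76.81 = €3,217,570.90.
EBIT = €3,217,570.90 − €1,121,900 = €2,095,670.90. Interest = €346,368.00, so EBIT − I = €1,749,302.90.
DCL = contribution ÷ (EBIT − I) = €3,217,570.90 ÷ €1,749,302.90 = 1.8393.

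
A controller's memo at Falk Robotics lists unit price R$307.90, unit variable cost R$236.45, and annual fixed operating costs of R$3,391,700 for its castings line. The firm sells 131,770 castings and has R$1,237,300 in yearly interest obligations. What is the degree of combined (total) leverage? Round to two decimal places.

At 131,770 units, contribution = 131,770 × R$71.45 = R$9,414,966.50.
Operating income = contribution − fixed costs = R$9,414,966.50 − R$3,391,700 = R$6,023,266.50. Interest = R$1,237,300.00.
DOL = R$9,414,966.50 ÷ R$6,023,266.50 = 1.5631; DFL = R$6,023,266.50 ÷ R$4,785,966.50 = 1.2585.
DCL = DOL × DFL = 1.5631 × 1.2585 = 1.9672.

1.97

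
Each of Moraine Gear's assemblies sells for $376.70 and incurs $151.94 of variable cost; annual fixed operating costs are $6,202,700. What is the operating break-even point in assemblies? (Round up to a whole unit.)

Unit CM = price − variable cost = $376.70 − $151.94 = $224.76.
Break-even Q = $6,202,700 / $224.76 = 27,596.99 → 27,597 assemblies.

27,597 assemblies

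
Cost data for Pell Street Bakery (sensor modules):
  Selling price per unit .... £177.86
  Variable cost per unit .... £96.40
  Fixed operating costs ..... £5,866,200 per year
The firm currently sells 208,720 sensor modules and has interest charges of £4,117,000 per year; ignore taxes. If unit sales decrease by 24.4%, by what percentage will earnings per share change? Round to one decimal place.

-59.1%

Contribution at this volume is 208,720 × £81.46 = £17,002,331.20.
Subtracting fixed costs: EBIT = £17,002,331.20 − £5,866,200 = £11,136,131.20.
Interest = £4,117,000.00, so EBIT − I = £7,019,131.20.
Degree of combined leverage = contribution ÷ (EBIT − I) = £17,002,331.20 ÷ £7,019,131.20 = 2.4223.
EPS therefore changes by 2.4223 × (-24.4%) = -59.1%.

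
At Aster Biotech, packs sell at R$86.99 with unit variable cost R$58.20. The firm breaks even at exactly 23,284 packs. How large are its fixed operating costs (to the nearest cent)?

R$670,346.36

Unit CM = price − variable cost = R$86.99 − R$58.20 = R$28.79.
Since BE = FC / CM, FC = 23,284 × R$28.79 = R$670,346.36.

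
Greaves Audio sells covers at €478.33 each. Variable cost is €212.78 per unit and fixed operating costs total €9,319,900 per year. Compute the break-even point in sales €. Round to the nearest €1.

Contribution margin per unit = €478.33 − €212.78 = €265.55, a CM ratio of €265.55 ÷ €478.33 = 0.5552.
Break-even sales = FC ÷ CM ratio = €9,319,900 × €478.33 / €265.55 = €16,787,753.

€16,787,753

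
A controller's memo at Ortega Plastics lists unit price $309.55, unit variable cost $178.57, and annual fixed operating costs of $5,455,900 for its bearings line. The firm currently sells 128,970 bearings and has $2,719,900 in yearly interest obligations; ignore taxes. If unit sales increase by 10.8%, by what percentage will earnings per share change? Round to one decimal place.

+20.9%

Contribution at this volume is 128,970 × $130.98 = $16,892,490.60.
Subtracting fixed costs: EBIT = $16,892,490.60 − $5,455,900 = $11,436,590.60.
Interest = $2,719,900.00, so EBIT − I = $8,716,690.60.
DCL = total CM / (EBIT − I) = $16,892,490.60 / $8,716,690.60 = 1.9379.
EPS therefore changes by 1.9379 × (+10.8%) = +20.9%.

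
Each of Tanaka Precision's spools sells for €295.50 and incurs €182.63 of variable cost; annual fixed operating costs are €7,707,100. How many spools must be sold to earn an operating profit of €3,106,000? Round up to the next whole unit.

95,802 spools

Each unit contributes €295.50 − €182.63 = €112.87.
Required volume = (fixed costs + target profit) ÷ CM = (€7,707,100 + €3,106,000) ÷ €112.87 = 95,801.36, so 95,802 spools.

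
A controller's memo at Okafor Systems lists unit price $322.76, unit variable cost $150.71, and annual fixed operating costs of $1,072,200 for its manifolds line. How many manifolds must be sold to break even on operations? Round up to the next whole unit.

Unit CM = price − variable cost = $322.76 − $150.71 = $172.05.
Units to break even: $1,072,200 ÷ $172.05 = 6,231.91, rounded up to 6,232.

6,232 manifolds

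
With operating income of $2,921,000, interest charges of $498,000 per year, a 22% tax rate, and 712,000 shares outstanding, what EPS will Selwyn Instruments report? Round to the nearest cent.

Interest = $498,000.00, so EBT = $2,921,000 − $498,000.00 = $2,423,000.00.
After tax at 22%: net income = $2,423,000.00 × 0.78 = $1,889,940.00.
EPS = $1,889,940.00 ÷ 712,000 = $2.65.

$2.65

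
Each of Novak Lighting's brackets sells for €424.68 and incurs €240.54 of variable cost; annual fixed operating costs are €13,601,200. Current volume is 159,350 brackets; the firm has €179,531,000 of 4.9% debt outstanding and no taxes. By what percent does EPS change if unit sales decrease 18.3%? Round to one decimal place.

-77.3%

Total contribution margin = 159,350 × €184.14 = €29,342,709.00.
Subtracting fixed costs: EBIT = €29,342,709.00 − €13,601,200 = €15,741,509.00.
After interest of €8,797,019.00, pre-tax earnings = €6,944,490.00.
Degree of combined leverage = contribution ÷ (EBIT − I) = €29,342,709.00 ÷ €6,944,490.00 = 4.2253.
%ΔEPS = DCL × %ΔSales = 4.2253 × -18.3% = -77.3%.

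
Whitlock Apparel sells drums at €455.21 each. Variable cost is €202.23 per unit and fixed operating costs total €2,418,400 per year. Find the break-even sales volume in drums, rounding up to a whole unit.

Each unit contributes €455.21 − €202.23 = €252.98.
Break-even volume = fixed costs ÷ CM per unit = €2,418,400 ÷ €252.98 = 9,559.65, so 9,560 drums.

9,560 drums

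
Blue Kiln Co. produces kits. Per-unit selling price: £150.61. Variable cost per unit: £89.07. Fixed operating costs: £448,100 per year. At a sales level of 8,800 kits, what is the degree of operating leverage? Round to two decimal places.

5.79

At 8,800 units, contribution = 8,800 × £61.54 = £541,552.00.
Subtracting fixed costs: EBIT = £541,552.00 − £448,100 = £93,452.00.
DOL = contribution ÷ EBIT = £541,552.00 ÷ £93,452.00 = 5.7950.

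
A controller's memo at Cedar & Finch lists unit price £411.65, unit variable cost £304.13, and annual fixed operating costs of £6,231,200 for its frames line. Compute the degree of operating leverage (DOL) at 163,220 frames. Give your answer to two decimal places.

Contribution at this volume is 163,220 × £107.52 = £17,549,414.40.
EBIT = £17,549,414.40 − £6,231,200 = £11,318,214.40.
Degree of operating leverage = £17,549,414.40 / £11,318,214.40 = 1.5505.

1.55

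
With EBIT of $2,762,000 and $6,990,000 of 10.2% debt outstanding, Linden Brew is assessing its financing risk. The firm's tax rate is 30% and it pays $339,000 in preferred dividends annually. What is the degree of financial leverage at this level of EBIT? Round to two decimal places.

1.77

Annual interest charges come to $712,980.00.
Preferred dividends grossed up pre-tax: $339,000 / (1 − 0.30) = $484,285.71.
DFL = EBIT ÷ [EBIT − I − D_p/(1−t)] = $2,762,000 ÷ [$2,762,000 − $712,980.00 − $484,285.71] = $2,762,000 ÷ $1,564,734.29 = 1.7652.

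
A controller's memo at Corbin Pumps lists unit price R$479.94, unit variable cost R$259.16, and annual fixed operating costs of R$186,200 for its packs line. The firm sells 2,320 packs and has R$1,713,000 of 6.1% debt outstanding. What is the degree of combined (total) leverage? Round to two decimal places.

2.31

Total contribution margin = 2,320 × R$220.78 = R$512,209.60.
Operating income = contribution − fixed costs = R$512,209.60 − R$186,200 = R$326,009.60. Interest = R$104,493.00, so EBIT − I = R$221,516.60.
Degree of total leverage = total CM / (EBIT − interest) = R$512,209.60 / R$221,516.60 = 2.3123.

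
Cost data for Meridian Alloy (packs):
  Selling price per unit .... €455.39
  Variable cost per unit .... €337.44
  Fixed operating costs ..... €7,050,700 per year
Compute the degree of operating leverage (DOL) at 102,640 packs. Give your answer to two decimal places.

Contribution at this volume is 102,640 × €117.95 = €12,106,388.00.
Subtracting fixed costs: EBIT = €12,106,388.00 − €7,050,700 = €5,055,688.00.
So DOL = total CM / EBIT = €12,106,388.00 / €5,055,688.00 = 2.3946.

2.39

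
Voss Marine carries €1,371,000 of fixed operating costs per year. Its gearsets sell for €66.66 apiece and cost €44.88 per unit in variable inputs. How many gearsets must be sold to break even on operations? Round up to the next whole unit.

62,948 gearsets

Each unit contributes €66.66 − €44.88 = €21.78.
Break-even volume = fixed costs ÷ CM per unit = €1,371,000 ÷ €21.78 = 62,947.66, so 62,948 gearsets.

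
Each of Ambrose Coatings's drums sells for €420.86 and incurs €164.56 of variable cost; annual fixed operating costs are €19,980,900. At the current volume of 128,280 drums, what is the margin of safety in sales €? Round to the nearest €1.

Each unit contributes €420.86 − €164.56 = €256.30. Break-even units = €19,980,900 ÷ €256.30 = 77,959.03; break-even revenue = 77,959.03 × €420.86 = €32,809,838.37.
Current sales = 128,280 × €420.86 = €53,987,920.80.
Margin of safety = €53,987,920.80 − €32,809,838.37 = €21,178,082.

€21,178,082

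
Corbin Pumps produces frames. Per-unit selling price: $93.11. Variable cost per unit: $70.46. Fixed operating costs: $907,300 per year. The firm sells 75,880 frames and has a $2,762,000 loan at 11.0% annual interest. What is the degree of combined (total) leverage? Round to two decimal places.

At 75,880 units, contribution = 75,880 × $22.65 = $1,718,682.00.
Operating income = contribution − fixed costs = $1,718,682.00 − $907,300 = $811,382.00. Interest = $303,820.00, so EBIT − I = $507,562.00.
Degree of total leverage = total CM / (EBIT − interest) = $1,718,682.00 / $507,562.00 = 3.3862.

3.39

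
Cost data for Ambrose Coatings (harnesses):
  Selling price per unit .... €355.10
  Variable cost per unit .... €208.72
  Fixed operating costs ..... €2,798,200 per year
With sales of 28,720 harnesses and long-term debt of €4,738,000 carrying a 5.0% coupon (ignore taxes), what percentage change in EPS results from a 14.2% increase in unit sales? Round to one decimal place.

+51.1%

At 28,720 units, contribution = 28,720 × €146.38 = €4,204,033.60.
EBIT = €4,204,033.60 − €2,798,200 = €1,405,833.60.
Interest = €236,900.00, so EBIT − I = €1,168,933.60.
Degree of combined leverage = contribution ÷ (EBIT − I) = €4,204,033.60 ÷ €1,168,933.60 = 3.5965.
EPS therefore changes by 3.5965 × (+14.2%) = +51.1%.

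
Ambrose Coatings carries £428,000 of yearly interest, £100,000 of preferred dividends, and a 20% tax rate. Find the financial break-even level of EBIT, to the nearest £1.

£553,000

Preferred dividends are paid after tax, so their pre-tax equivalent is £100,000 ÷ (1 − 0.20) = £125,000.00.
Financial break-even EBIT = interest + D_p ÷ (1 − t) = £428,000 + £125,000.00 = £553,000.00.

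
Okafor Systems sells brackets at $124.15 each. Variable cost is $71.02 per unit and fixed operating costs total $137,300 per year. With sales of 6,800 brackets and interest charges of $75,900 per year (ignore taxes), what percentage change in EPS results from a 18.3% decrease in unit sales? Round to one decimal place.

-44.6%

Contribution at this volume is 6,800 × $53.13 = $361,284.00.
Operating income = contribution − fixed costs = $361,284.00 − $137,300 = $223,984.00.
After interest of $75,900.00, pre-tax earnings = $148,084.00.
DCL = total CM / (EBIT − I) = $361,284.00 / $148,084.00 = 2.4397.
EPS therefore changes by 2.4397 × (-18.3%) = -44.6%.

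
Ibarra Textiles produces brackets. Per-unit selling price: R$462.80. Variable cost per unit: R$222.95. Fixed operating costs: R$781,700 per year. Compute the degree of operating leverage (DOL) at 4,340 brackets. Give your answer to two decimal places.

Contribution at this volume is 4,340 × R$239.85 = R$1,040,949.00.
EBIT = R$1,040,949.00 − R$781,700 = R$259,249.00.
DOL = contribution ÷ EBIT = R$1,040,949.00 ÷ R$259,249.00 = 4.0152.

4.02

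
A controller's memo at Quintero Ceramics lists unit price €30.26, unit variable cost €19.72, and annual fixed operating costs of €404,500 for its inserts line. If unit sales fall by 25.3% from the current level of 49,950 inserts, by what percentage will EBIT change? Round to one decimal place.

Total contribution margin = 49,950 × €10.54 = €526,473.00.
Subtracting fixed costs: EBIT = €526,473.00 − €404,500 = €121,973.00.
Degree of operating leverage = €526,473.00 / €121,973.00 = 4.3163.
Operating income changes by 4.3163 × -25.3% = -109.2%.

-109.2%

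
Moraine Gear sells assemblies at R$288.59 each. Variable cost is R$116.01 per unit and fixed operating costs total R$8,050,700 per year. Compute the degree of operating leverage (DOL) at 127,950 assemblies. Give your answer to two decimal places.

1.57

Total contribution margin = 127,950 × R$172.58 = R$22,081,611.00.
Operating income = contribution − fixed costs = R$22,081,611.00 − R$8,050,700 = R$14,030,911.00.
Degree of operating leverage = R$22,081,611.00 / R$14,030,911.00 = 1.5738.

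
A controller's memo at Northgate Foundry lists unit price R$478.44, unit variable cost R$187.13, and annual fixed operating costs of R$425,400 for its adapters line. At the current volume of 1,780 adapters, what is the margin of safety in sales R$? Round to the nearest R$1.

R$152,957

Each unit contributes R$478.44 − R$187.13 = R$291.31. Break-even units = R$425,400 ÷ R$291.31 = 1,460.30; break-even revenue = 1,460.30 × R$478.44 = R$698,665.94.
Actual sales revenue = 1,780 × R$478.44 = R$851,623.20.
Margin of safety = R$851,623.20 − R$698,665.94 = R$152,957.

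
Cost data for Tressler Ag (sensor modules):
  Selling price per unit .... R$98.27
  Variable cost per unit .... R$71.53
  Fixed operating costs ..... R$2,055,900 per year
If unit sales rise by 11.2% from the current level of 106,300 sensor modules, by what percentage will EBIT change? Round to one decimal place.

Contribution at this volume is 106,300 × R$26.74 = R$2,842,462.00.
EBIT = R$2,842,462.00 − R$2,055,900 = R$786,562.00.
So DOL = total CM / EBIT = R$2,842,462.00 / R$786,562.00 = 3.6138.
Operating income changes by 3.6138 × +11.2% = +40.5%.

+40.5%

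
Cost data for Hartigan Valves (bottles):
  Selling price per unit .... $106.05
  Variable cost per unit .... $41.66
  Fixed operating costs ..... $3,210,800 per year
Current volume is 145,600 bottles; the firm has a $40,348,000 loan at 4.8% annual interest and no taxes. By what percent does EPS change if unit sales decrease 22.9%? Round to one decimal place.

-50.8%

Total contribution margin = 145,600 × $64.39 = $9,375,184.00.
Operating income = contribution − fixed costs = $9,375,184.00 − $3,210,800 = $6,164,384.00.
After interest of $1,936,704.00, pre-tax earnings = $4,227,680.00.
Degree of combined leverage = contribution ÷ (EBIT − I) = $9,375,184.00 ÷ $4,227,680.00 = 2.2176.
%ΔEPS = DCL × %ΔSales = 2.2176 × -22.9% = -50.8%.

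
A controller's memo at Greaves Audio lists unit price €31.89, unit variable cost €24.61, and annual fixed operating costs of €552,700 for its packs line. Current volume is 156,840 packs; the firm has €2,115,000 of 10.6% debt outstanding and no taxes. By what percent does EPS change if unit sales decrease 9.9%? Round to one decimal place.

At 156,840 units, contribution = 156,840 × €7.28 = €1,141,795.20.
Subtracting fixed costs: EBIT = €1,141,795.20 − €552,700 = €589,095.20.
After interest of €224,190.00, pre-tax earnings = €364,905.20.
Degree of combined leverage = contribution ÷ (EBIT − I) = €1,141,795.20 ÷ €364,905.20 = 3.1290.
%ΔEPS = DCL × %ΔSales = 3.1290 × -9.9% = -31.0%.

-31.0%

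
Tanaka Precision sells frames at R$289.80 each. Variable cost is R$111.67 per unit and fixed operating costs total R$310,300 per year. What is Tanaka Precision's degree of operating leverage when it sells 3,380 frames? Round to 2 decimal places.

2.06

At 3,380 units, contribution = 3,380 × R$178.13 = R$602,079.40.
Subtracting fixed costs: EBIT = R$602,079.40 − R$310,300 = R$291,779.40.
Degree of operating leverage = R$602,079.40 / R$291,779.40 = 2.0635.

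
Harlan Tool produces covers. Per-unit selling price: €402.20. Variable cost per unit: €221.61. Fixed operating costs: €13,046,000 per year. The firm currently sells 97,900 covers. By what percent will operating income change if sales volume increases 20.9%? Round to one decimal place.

+79.7%

Total contribution margin = 97,900 × €180.59 = €17,679,761.00.
Operating income = contribution − fixed costs = €17,679,761.00 − €13,046,000 = €4,633,761.00.
So DOL = total CM / EBIT = €17,679,761.00 / €4,633,761.00 = 3.8154.
Operating income changes by 3.8154 × +20.9% = +79.7%.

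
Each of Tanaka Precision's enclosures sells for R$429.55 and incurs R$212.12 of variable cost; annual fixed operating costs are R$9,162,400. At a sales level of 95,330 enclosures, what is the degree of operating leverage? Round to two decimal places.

1.79

Total contribution margin = 95,330 × R$217.43 = R$20,727,601.90.
Operating income = contribution − fixed costs = R$20,727,601.90 − R$9,162,400 = R$11,565,201.90.
So DOL = total CM / EBIT = R$20,727,601.90 / R$11,565,201.90 = 1.7922.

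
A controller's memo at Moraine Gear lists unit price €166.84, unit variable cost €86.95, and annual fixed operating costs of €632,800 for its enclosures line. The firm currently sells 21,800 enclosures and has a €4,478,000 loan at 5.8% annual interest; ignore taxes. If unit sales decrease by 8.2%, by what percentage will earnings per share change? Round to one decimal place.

-16.8%

Contribution at this volume is 21,800 × €79.89 = €1,741,602.00.
EBIT = €1,741,602.00 − €632,800 = €1,108,802.00.
After interest of €259,724.00, pre-tax earnings = €849,078.00.
DCL = total CM / (EBIT − I) = €1,741,602.00 / €849,078.00 = 2.0512.
EPS therefore changes by 2.0512 × (-8.2%) = -16.8%.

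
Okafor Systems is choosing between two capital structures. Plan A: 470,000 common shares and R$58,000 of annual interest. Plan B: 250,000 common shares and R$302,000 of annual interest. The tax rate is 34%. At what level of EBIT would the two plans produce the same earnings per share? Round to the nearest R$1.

R$579,273

At indifference, (EBIT − 58,000)(1 − t)/470,000 = (EBIT − 302,000)(1 − t)/250,000.
Cancelling (1 − t) and cross-multiplying: 250,000·(EBIT − 58,000) = 470,000·(EBIT − 302,000).
Solving, EBIT = (302,000·470,000 − 58,000·250,000) / (470,000 − 250,000) = 127,440,000,000 / 220,000 = 579,272.73.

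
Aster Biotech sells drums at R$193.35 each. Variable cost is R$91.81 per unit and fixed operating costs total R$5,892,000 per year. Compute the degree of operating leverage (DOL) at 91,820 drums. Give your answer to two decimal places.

2.72

Total contribution margin = 91,820 × R$101.54 = R$9,323,402.80.
Operating income = contribution − fixed costs = R$9,323,402.80 − R$5,892,000 = R$3,431,402.80.
So DOL = total CM / EBIT = R$9,323,402.80 / R$3,431,402.80 = 2.7171.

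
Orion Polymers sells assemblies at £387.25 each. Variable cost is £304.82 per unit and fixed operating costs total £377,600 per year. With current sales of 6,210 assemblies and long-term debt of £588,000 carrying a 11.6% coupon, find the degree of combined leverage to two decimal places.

7.75

At 6,210 units, contribution = 6,210 × £82.43 = £511,890.30.
Operating income = contribution − fixed costs = £511,890.30 − £377,600 = £134,290.30. Interest = £68,208.00.
DOL = £511,890.30 ÷ £134,290.30 = 3.8118; DFL = £134,290.30 ÷ £66,082.30 = 2.0322.
DCL = DOL × DFL = 3.8118 × 2.0322 = 7.7463.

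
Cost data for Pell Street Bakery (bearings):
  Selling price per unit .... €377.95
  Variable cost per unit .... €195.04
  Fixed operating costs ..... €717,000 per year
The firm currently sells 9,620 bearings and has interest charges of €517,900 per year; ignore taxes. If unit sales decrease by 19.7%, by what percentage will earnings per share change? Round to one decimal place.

-66.1%

Total contribution margin = 9,620 × €182.91 = €1,759,594.20.
Operating income = contribution − fixed costs = €1,759,594.20 − €717,000 = €1,042,594.20.
After interest of €517,900.00, pre-tax earnings = €524,694.20.
Degree of combined leverage = contribution ÷ (EBIT − I) = €1,759,594.20 ÷ €524,694.20 = 3.3536.
EPS therefore changes by 3.3536 × (-19.7%) = -66.1%.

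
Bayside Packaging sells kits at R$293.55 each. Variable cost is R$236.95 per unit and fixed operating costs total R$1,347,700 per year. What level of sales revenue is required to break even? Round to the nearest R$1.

CM per unit = R$293.55 − R$236.95 = R$56.60; CM ratio = R$56.60 / R$293.55 = 0.1928.
Break-even revenue = fixed costs × price ÷ CM = R$1,347,700 × R$293.55 ÷ R$56.60 = R$6,989,706.

R$6,989,706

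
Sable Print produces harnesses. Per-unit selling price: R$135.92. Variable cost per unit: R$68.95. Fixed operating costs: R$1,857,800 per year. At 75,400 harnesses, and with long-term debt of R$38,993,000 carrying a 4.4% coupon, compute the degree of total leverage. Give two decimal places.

Contribution at this volume is 75,400 × R$66.97 = R$5,049,538.00.
EBIT = R$5,049,538.00 − R$1,857,800 = R$3,191,738.00. Interest = R$1,715,692.00.
DOL = R$5,049,538.00 ÷ R$3,191,738.00 = 1.5821; DFL = R$3,191,738.00 ÷ R$1,476,046.00 = 2.1624.
Combined leverage = 1.5821 × 2.1624 = 3.4211.

3.42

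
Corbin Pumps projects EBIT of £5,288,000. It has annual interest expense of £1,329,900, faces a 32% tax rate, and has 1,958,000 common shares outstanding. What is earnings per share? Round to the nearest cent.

£1.37

Pre-tax income = £5,288,000 − £1,329,900.00 = £3,958,100.00.
Net income = £3,958,100.00 × (1 − 0.32) = £2,691,508.00.
Per share: £2,691,508.00 / 1,958,000 shares = £1.37.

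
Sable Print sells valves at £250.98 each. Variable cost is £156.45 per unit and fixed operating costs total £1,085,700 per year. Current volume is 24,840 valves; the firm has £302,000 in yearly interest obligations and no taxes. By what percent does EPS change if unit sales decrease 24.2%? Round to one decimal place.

-59.2%

At 24,840 units, contribution = 24,840 × £94.53 = £2,348,125.20.
Operating income = contribution − fixed costs = £2,348,125.20 − £1,085,700 = £1,262,425.20.
Interest = £302,000.00, so EBIT − I = £960,425.20.
Degree of combined leverage = contribution ÷ (EBIT − I) = £2,348,125.20 ÷ £960,425.20 = 2.4449.
%ΔEPS = DCL × %ΔSales = 2.4449 × -24.2% = -59.2%.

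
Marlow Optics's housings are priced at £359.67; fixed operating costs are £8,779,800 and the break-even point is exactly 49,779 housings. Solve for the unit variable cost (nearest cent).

At break-even, FC = Q × (P − VC), so P − VC = £8,779,800 ÷ 49,779 = £176.3756.
Variable cost per unit = £359.67 − £176.3756 = £183.29.

£183.29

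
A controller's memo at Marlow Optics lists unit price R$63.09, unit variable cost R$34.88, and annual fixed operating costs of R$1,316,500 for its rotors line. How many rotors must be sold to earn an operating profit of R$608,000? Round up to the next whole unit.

68,221 rotors

Unit CM = price − variable cost = R$63.09 − R$34.88 = R$28.21.
Units = (FC + target) / CM = (R$1,316,500 + R$608,000) / R$28.21 = 68,220.49, so 68,221 rotors.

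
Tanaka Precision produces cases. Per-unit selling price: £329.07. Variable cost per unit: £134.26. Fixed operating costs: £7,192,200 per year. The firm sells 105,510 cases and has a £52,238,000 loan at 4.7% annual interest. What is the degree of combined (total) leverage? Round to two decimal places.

Contribution at this volume is 105,510 × £194.81 = £20,554,403.10.
Subtracting fixed costs: EBIT = £20,554,403.10 − £7,192,200 = £13,362,203.10. Interest = £2,455,186.00, so EBIT − I = £10,907,017.10.
Degree of total leverage = total CM / (EBIT − interest) = £20,554,403.10 / £10,907,017.10 = 1.8845.

1.88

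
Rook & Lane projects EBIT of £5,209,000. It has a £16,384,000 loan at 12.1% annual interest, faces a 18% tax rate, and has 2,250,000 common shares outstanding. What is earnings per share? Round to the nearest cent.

Pre-tax income = £5,209,000 − £1,982,464.00 = £3,226,536.00.
Net income = £3,226,536.00 × (1 − 0.18) = £2,645,759.52.
EPS = £2,645,759.52 ÷ 2,250,000 = £1.18.

£1.18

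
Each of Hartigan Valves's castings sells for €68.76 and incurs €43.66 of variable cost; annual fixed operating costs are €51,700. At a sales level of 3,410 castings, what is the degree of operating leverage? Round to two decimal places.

2.53

Total contribution margin = 3,410 × €25.10 = €85,591.00.
EBIT = €85,591.00 − €51,700 = €33,891.00.
Degree of operating leverage = €85,591.00 / €33,891.00 = 2.5255.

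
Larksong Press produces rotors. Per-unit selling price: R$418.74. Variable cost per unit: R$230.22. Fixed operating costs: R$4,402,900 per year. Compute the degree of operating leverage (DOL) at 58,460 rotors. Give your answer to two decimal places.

Contribution at this volume is 58,460 × R$188.52 = R$11,020,879.20.
Operating income = contribution − fixed costs = R$11,020,879.20 − R$4,402,900 = R$6,617,979.20.
Degree of operating leverage = R$11,020,879.20 / R$6,617,979.20 = 1.6653.

1.67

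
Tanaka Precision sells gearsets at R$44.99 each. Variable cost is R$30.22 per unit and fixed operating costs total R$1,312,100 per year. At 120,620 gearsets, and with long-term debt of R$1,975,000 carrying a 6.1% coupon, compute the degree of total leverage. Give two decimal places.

Total contribution margin = 120,620 × R$14.77 = R$1,781,557.40.
EBIT = R$1,781,557.40 − R$1,312,100 = R$469,457.40. Interest = R$120,475.00, so EBIT − I = R$348,982.40.
DCL = contribution ÷ (EBIT − I) = R$1,781,557.40 ÷ R$348,982.40 = 5.1050.

5.11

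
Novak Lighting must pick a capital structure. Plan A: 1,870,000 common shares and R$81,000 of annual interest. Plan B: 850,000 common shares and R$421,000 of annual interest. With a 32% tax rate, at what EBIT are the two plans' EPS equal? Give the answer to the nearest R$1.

R$704,333

At indifference, (EBIT − 81,000)(1 − t)/1,870,000 = (EBIT − 421,000)(1 − t)/850,000.
Cancelling (1 − t) and cross-multiplying: 850,000·(EBIT − 81,000) = 1,870,000·(EBIT − 421,000).
Solving, EBIT = (421,000·1,870,000 − 81,000·850,000) / (1,870,000 − 850,000) = 718,420,000,000 / 1,020,000 = 704,333.33.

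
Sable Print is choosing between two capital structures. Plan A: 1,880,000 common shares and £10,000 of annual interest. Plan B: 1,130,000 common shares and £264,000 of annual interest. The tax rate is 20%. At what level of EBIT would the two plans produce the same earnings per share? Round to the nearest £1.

£646,693

Set EPS_A = EPS_B: (EBIT − £10,000)(1 − 0.20) ÷ 1,880,000 = (EBIT − £264,000)(1 − 0.20) ÷ 1,130,000.
The (1 − t) factor cancels: (EBIT − 10,000) × 1,130,000 = (EBIT − 264,000) × 1,880,000.
EBIT × (1,880,000 − 1,130,000) = 264,000 × 1,880,000 − 10,000 × 1,130,000 = 485,020,000,000, so EBIT = 485,020,000,000 ÷ 750,000 = 646,693.33.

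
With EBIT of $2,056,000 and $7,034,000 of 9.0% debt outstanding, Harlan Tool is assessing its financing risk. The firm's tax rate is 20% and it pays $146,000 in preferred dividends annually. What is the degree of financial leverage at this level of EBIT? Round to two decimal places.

Annual interest charges come to $633,060.00.
Preferred dividends grossed up pre-tax: $146,000 / (1 − 0.20) = $182,500.00.
DFL = EBIT ÷ [EBIT − I − D_p/(1−t)] = $2,056,000 ÷ [$2,056,000 − $633,060.00 − $182,500.00] = $2,056,000 ÷ $1,240,440.00 = 1.6575.

1.66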